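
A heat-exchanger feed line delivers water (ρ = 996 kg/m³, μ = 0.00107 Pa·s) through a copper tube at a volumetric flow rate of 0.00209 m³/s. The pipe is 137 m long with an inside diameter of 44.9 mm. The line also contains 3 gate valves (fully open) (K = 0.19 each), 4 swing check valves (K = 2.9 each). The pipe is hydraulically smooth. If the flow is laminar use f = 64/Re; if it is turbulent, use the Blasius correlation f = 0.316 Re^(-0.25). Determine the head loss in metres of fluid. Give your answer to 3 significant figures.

Cross-sectional area A = πD²/4 = π(0.0449)²/4 = 0.001583 m²; mean velocity V = Q/A = 0.00209/0.001583 = 1.32 m/s.
Reynolds number Re = ρVD/μ = 996 · 1.32 · 0.0449 / 0.00107 = 5.517e+04.
Re > 4000 → turbulent. Smooth-pipe (Blasius): f = 0.316 Re^(-0.25) = 0.316/(5.517e+04)^0.25 = 0.02062.
Total minor-loss coefficient ΣK = 3·0.19 + 4·2.9 = 12.2.
ΔP = [f·L/D + ΣK]·(ρV²/2) = [0.02062·137/0.0449 + 12.2]·(996·1.32²/2) = [62.91 + 12.2]·867.7 = 6.515e+04 Pa.
Head loss h_f = ΔP/(ρg) = 6.515e+04/(996·9.81) = 6.67 m.

h_f ≈ 6.67 m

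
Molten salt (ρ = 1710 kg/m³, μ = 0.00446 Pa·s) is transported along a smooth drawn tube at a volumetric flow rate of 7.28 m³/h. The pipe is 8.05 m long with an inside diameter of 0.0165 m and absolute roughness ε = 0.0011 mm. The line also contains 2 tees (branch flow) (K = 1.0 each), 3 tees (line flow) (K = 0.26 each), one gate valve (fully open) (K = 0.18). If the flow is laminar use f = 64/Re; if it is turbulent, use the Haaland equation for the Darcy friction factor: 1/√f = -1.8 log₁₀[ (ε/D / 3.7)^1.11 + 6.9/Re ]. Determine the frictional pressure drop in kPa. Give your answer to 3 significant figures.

Q = 7.28 m³/h = 7.28/3600 = 0.002022 m³/s.
Cross-sectional area A = πD²/4 = π(0.0165)²/4 = 0.0002138 m²; mean velocity V = Q/A = 0.002022/0.0002138 = 9.457 m/s.
Reynolds number Re = ρVD/μ = 1710 · 9.457 · 0.0165 / 0.00446 = 5.983e+04.
Re > 4000 → turbulent. Relative roughness ε/D = 1.1e-06/0.0165 = 6.67e-05. Haaland: 1/√f = -1.8 log₁₀[(6.67e-05/3.7)^1.11 + 6.9/5.983e+04] = -1.8 log₁₀[5.42e-06 + 0.000115] = 7.053, so f = 0.0201.
Total minor-loss coefficient ΣK = 2·1 + 3·0.26 + 1·0.18 = 2.96.
ΔP = [f·L/D + ΣK]·(ρV²/2) = [0.0201·8.05/0.0165 + 2.96]·(1710·9.457²/2) = [9.809 + 2.96]·7.647e+04 = 9.765e+05 Pa.
ΔP = 9.765e+05 Pa = 976 kPa.

ΔP ≈ 976 kPa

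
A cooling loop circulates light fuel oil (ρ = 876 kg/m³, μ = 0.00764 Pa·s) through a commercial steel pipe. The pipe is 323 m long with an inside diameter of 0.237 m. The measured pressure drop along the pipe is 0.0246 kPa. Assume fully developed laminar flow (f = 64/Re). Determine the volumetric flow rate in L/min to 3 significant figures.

Q ≈ 46.3 L/min

For laminar flow, f = 64/Re with Re = ρVD/μ, so Darcy-Weisbach reduces to ΔP = 32μLV/D². Solving for V: V = ΔP·D²/(32μL) = 24.6·(0.237)²/(32·0.00764·323) = 0.0175 m/s.
Check: Re = ρVD/μ = 876·0.0175·0.237/0.00764 = 475.5 < 2300, so the laminar assumption holds.
Q = V·A = 0.0175·(π/4·0.237²) = 0.0007719 m³/s = 46.3 L/min.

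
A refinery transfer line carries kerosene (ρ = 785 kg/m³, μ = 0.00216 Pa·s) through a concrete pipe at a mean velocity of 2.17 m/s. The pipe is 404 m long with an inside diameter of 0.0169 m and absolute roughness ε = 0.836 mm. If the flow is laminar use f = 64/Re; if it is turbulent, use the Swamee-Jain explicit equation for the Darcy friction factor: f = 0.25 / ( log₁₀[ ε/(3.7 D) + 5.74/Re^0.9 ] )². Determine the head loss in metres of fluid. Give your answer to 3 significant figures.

Reynolds number Re = ρVD/μ = 785 · 2.17 · 0.0169 / 0.00216 = 1.333e+04.
Re > 4000 → turbulent. Relative roughness ε/D = 0.000836/0.0169 = 0.0495. Swamee-Jain: f = 0.25/(log₁₀[0.0495/3.7 + 5.74/1.333e+04^0.9])² = 0.25/(log₁₀[0.0134 + 0.00111])² = 0.25/(-1.839)² = 0.07391.
Darcy-Weisbach: ΔP = f(L/D)(ρV²/2) = 0.07391·(404/0.0169)·(785·2.17²/2) = 0.07391·2.391e+04·1848 = 3.266e+06 Pa.
Head loss h_f = ΔP/(ρg) = 3.266e+06/(785·9.81) = 424 m.

h_f ≈ 424 m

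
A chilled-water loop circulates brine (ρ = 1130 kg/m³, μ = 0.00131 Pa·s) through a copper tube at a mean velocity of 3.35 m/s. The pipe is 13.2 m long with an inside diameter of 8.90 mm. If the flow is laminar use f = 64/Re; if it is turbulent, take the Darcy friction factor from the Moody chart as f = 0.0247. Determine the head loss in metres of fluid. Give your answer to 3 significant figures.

Reynolds number Re = ρVD/μ = 1130 · 3.35 · 0.0089 / 0.00131 = 2.572e+04.
Re > 4000 → turbulent; use the Moody-chart value f = 0.0247.
Darcy-Weisbach: ΔP = f(L/D)(ρV²/2) = 0.0247·(13.2/0.0089)·(1130·3.35²/2) = 0.0247·1483·6341 = 2.323e+05 Pa.
Head loss h_f = ΔP/(ρg) = 2.323e+05/(1130·9.81) = 21.0 m.

h_f ≈ 21.0 m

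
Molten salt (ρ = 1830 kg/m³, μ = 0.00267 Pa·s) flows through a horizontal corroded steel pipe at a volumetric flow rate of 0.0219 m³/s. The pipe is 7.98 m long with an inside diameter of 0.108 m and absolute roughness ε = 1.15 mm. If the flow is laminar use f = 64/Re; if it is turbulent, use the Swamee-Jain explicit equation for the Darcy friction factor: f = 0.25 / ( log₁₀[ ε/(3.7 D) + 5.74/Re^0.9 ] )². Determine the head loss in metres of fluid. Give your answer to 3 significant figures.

Cross-sectional area A = πD²/4 = π(0.108)²/4 = 0.009161 m²; mean velocity V = Q/A = 0.0219/0.009161 = 2.391 m/s.
Reynolds number Re = ρVD/μ = 1830 · 2.391 · 0.108 / 0.00267 = 1.77e+05.
Re > 4000 → turbulent. Relative roughness ε/D = 0.00115/0.108 = 0.0106. Swamee-Jain: f = 0.25/(log₁₀[0.0106/3.7 + 5.74/1.77e+05^0.9])² = 0.25/(log₁₀[0.00288 + 0.000109])² = 0.25/(-2.525)² = 0.03922.
Darcy-Weisbach: ΔP = f(L/D)(ρV²/2) = 0.03922·(7.98/0.108)·(1830·2.391²/2) = 0.03922·73.89·5229 = 1.515e+04 Pa.
Head loss h_f = ΔP/(ρg) = 1.515e+04/(1830·9.81) = 0.844 m.

h_f ≈ 0.844 m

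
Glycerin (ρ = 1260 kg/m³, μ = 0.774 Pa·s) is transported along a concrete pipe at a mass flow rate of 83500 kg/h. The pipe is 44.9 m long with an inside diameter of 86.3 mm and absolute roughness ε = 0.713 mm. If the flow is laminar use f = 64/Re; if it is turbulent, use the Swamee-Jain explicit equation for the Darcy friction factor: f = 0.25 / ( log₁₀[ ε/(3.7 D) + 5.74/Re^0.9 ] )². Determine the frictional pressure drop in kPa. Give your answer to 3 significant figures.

ΔP ≈ 470 kPa

ṁ = 83500 kg/h = 83500/3600 = 23.19 kg/s.
A = πD²/4 = π(0.0863)²/4 = 0.005849 m²; mean velocity V = ṁ/(ρA) = 23.19/(1260 · 0.005849) = 3.147 m/s.
Reynolds number Re = ρVD/μ = 1260 · 3.147 · 0.0863 / 0.774 = 442.1.
Re < 2300 → laminar flow, so f = 64/Re = 64/442.1 = 0.1448 (the turbulent correlation is not needed).
Darcy-Weisbach: ΔP = f(L/D)(ρV²/2) = 0.1448·(44.9/0.0863)·(1260·3.147²/2) = 0.1448·520.3·6239 = 4.699e+05 Pa.
ΔP = 4.699e+05 Pa = 470 kPa.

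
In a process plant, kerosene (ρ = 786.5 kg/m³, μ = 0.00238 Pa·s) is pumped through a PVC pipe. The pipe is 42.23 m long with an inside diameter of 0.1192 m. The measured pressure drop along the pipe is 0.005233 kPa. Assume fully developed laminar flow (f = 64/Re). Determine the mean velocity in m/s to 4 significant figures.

For laminar flow, f = 64/Re with Re = ρVD/μ, so Darcy-Weisbach reduces to ΔP = 32μLV/D². Solving for V: V = ΔP·D²/(32μL) = 5.233·(0.1192)²/(32·0.00238·42.23) = 0.02312 m/s.
Check: Re = ρVD/μ = 786.5·0.02312·0.1192/0.00238 = 910.7 < 2300, so the laminar assumption holds.

V ≈ 0.02312 m/s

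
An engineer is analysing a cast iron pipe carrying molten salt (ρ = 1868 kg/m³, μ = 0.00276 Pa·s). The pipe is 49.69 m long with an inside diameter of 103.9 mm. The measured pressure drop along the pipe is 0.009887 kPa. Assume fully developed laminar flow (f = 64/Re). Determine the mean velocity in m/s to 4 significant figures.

V ≈ 0.02432 m/s

For laminar flow, f = 64/Re with Re = ρVD/μ, so Darcy-Weisbach reduces to ΔP = 32μLV/D². Solving for V: V = ΔP·D²/(32μL) = 9.887·(0.1039)²/(32·0.00276·49.69) = 0.02432 m/s.
Check: Re = ρVD/μ = 1868·0.02432·0.1039/0.00276 = 1710 < 2300, so the laminar assumption holds.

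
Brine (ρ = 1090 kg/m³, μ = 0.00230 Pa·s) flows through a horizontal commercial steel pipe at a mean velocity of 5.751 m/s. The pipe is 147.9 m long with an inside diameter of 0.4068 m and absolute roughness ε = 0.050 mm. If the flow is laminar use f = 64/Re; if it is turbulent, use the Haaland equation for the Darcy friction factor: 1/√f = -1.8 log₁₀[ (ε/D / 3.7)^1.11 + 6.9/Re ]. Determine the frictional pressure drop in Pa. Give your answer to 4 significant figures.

ΔP ≈ 88830 Pa

Reynolds number Re = ρVD/μ = 1090 · 5.751 · 0.4068 / 0.0023 = 1.109e+06.
Re > 4000 → turbulent. Relative roughness ε/D = 5e-05/0.4068 = 0.000123. Haaland: 1/√f = -1.8 log₁₀[(0.000123/3.7)^1.11 + 6.9/1.109e+06] = -1.8 log₁₀[1.07e-05 + 6.22e-06] = 8.589, so f = 0.01355.
Darcy-Weisbach: ΔP = f(L/D)(ρV²/2) = 0.01355·(147.9/0.4068)·(1090·5.751²/2) = 0.01355·363.6·1.803e+04 = 8.883e+04 Pa.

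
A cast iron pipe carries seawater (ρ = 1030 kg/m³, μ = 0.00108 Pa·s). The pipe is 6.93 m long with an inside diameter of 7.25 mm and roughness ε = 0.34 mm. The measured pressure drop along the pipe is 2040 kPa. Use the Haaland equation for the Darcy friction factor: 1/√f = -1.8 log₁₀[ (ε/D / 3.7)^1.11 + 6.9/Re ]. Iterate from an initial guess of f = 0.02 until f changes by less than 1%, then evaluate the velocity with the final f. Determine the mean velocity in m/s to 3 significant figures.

V ≈ 7.69 m/s

Rearranging Darcy-Weisbach: V = √(2·ΔP·D/(f·L·ρ)). With ε/D = 0.00034/0.00725 = 0.0469, iterate starting from f = 0.02:
  f = 0.02 → V = √(2·2.04e+06·0.00725/(0.02·6.93·1030)) = 14.39 m/s; Re = ρVD/μ = 9.953e+04; f → 0.06986
  f = 0.06986 → V = 7.702 m/s; Re = 5.325e+04; f → 0.07008
Converged (Δf/f < 1%). With the final f = 0.07008: V = √(2·2.04e+06·0.00725/(0.07008·6.93·1030)) = 7.69 m/s.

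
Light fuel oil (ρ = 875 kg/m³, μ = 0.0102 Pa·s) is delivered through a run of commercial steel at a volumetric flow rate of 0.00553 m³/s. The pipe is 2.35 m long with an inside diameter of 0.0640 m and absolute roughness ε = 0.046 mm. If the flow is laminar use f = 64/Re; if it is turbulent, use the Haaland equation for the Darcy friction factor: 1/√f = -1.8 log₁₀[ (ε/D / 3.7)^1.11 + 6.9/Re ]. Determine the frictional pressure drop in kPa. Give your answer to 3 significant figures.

Cross-sectional area A = πD²/4 = π(0.064)²/4 = 0.003217 m²; mean velocity V = Q/A = 0.00553/0.003217 = 1.719 m/s.
Reynolds number Re = ρVD/μ = 875 · 1.719 · 0.064 / 0.0102 = 9438.
Re > 4000 → turbulent. Relative roughness ε/D = 4.6e-05/0.064 = 0.000719. Haaland: 1/√f = -1.8 log₁₀[(0.000719/3.7)^1.11 + 6.9/9438] = -1.8 log₁₀[7.59e-05 + 0.000731] = 5.568, so f = 0.03226.
Darcy-Weisbach: ΔP = f(L/D)(ρV²/2) = 0.03226·(2.35/0.064)·(875·1.719²/2) = 0.03226·36.72·1293 = 1531 Pa.
ΔP = 1531 Pa = 1.53 kPa.

ΔP ≈ 1.53 kPa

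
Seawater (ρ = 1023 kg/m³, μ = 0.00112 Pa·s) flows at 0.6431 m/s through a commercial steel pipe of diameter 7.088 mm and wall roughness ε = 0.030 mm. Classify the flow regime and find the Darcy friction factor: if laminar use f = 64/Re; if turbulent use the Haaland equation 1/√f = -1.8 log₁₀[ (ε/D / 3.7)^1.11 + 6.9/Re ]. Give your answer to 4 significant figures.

f ≈ 0.04370

Re = ρVD/μ = 1023·0.6431·0.007088/0.00112 = 4164.
Re > 4000 → turbulent. ε/D = 3e-05/0.007088 = 0.00423; Haaland: 1/√f = -1.8 log₁₀[0.000543 + 0.00166] = 4.784, so f = 0.0437.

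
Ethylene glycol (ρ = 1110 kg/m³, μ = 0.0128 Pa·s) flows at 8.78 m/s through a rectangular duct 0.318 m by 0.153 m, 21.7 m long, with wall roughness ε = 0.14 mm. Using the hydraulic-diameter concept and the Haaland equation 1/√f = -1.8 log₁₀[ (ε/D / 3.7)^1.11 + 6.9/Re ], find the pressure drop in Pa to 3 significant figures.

ΔP ≈ 89400 Pa

Hydraulic diameter D_h = 4A/P = 4·(0.318·0.153)/(2·(0.318+0.153)) = 0.1946/0.942 = 0.2066 m.
Re = ρVD_h/μ = 1110·8.78·0.2066/0.0128 = 1.573e+05.
ε/D_h = 0.00014/0.2066 = 0.000678; Haaland gives 1/√f = -1.8 log₁₀[7.11e-05+4.39e-05] = 7.091, so f = 0.01989.
ΔP = f(L/D_h)(ρV²/2) = 0.01989·21.7/0.2066·4.278e+04 = 8.937e+04 Pa.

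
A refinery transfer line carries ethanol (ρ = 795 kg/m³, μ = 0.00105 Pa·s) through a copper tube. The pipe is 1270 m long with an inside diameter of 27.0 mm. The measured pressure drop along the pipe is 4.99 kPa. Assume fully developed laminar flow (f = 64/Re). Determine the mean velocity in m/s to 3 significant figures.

For laminar flow, f = 64/Re with Re = ρVD/μ, so Darcy-Weisbach reduces to ΔP = 32μLV/D². Solving for V: V = ΔP·D²/(32μL) = 4990·(0.027)²/(32·0.00105·1270) = 0.08525 m/s.
Check: Re = ρVD/μ = 795·0.08525·0.027/0.00105 = 1743 < 2300, so the laminar assumption holds.

V ≈ 0.0852 m/s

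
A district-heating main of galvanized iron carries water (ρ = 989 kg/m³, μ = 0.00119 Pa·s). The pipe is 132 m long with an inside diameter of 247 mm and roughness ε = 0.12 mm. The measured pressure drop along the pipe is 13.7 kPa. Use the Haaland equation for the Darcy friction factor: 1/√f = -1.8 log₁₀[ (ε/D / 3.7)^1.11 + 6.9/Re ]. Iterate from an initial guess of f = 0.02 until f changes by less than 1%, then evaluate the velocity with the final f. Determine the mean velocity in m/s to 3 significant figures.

V ≈ 1.71 m/s

Rearranging Darcy-Weisbach: V = √(2·ΔP·D/(f·L·ρ)). With ε/D = 0.00012/0.247 = 0.000486, iterate starting from f = 0.02:
  f = 0.02 → V = √(2·1.37e+04·0.247/(0.02·132·989)) = 1.61 m/s; Re = ρVD/μ = 3.305e+05; f → 0.01788
  f = 0.01788 → V = 1.703 m/s; Re = 3.496e+05; f → 0.01782
Converged (Δf/f < 1%). With the final f = 0.01782: V = √(2·1.37e+04·0.247/(0.01782·132·989)) = 1.706 m/s.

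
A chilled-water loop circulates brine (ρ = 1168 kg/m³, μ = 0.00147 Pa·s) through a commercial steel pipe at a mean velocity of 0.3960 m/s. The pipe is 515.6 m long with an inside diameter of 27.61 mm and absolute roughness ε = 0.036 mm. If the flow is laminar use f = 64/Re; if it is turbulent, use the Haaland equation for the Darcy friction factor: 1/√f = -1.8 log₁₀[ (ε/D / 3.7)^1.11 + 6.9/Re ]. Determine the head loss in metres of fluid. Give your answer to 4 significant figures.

h_f ≈ 5.030 m

Reynolds number Re = ρVD/μ = 1168 · 0.396 · 0.02761 / 0.00147 = 8687.
Re > 4000 → turbulent. Relative roughness ε/D = 3.6e-05/0.02761 = 0.0013. Haaland: 1/√f = -1.8 log₁₀[(0.0013/3.7)^1.11 + 6.9/8687] = -1.8 log₁₀[0.000147 + 0.000794] = 5.447, so f = 0.0337.
Darcy-Weisbach: ΔP = f(L/D)(ρV²/2) = 0.0337·(515.6/0.02761)·(1168·0.396²/2) = 0.0337·1.867e+04·91.58 = 5.763e+04 Pa.
Head loss h_f = ΔP/(ρg) = 5.763e+04/(1168·9.81) = 5.030 m.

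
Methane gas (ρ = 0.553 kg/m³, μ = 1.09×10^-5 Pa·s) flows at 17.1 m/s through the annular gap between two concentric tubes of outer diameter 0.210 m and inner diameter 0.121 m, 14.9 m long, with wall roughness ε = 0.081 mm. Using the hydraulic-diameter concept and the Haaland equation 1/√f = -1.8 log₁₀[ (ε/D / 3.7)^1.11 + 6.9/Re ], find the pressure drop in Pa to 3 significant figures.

Hydraulic diameter D_h = 4A/P = D_o - D_i = 0.21 - 0.121 = 0.089 m.
Re = ρVD_h/μ = 0.553·17.1·0.089/1.09e-05 = 7.721e+04.
ε/D_h = 8.1e-05/0.089 = 0.00091; Haaland gives 1/√f = -1.8 log₁₀[9.86e-05+8.94e-05] = 6.707, so f = 0.02223.
ΔP = f(L/D_h)(ρV²/2) = 0.02223·14.9/0.089·80.85 = 300.9 Pa.

ΔP ≈ 301 Pa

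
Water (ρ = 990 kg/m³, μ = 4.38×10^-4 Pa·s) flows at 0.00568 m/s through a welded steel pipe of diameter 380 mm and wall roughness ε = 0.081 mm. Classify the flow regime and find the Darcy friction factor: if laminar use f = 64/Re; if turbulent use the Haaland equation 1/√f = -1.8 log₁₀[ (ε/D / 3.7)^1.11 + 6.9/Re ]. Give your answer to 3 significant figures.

f ≈ 0.0382

Re = ρVD/μ = 990·0.00568·0.38/0.000438 = 4879.
Re > 4000 → turbulent. ε/D = 8.1e-05/0.38 = 0.000213; Haaland: 1/√f = -1.8 log₁₀[1.97e-05 + 0.00141] = 5.118, so f = 0.03817.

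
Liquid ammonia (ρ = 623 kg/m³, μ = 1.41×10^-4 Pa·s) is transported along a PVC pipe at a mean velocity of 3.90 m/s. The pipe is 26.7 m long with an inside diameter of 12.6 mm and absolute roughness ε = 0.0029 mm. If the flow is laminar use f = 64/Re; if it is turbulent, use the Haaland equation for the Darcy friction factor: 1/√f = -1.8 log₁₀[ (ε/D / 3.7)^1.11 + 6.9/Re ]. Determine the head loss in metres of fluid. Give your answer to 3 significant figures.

h_f ≈ 27.8 m

Reynolds number Re = ρVD/μ = 623 · 3.9 · 0.0126 / 0.000141 = 2.171e+05.
Re > 4000 → turbulent. Relative roughness ε/D = 2.9e-06/0.0126 = 0.00023. Haaland: 1/√f = -1.8 log₁₀[(0.00023/3.7)^1.11 + 6.9/2.171e+05] = -1.8 log₁₀[2.14e-05 + 3.18e-05] = 7.693, so f = 0.0169.
Darcy-Weisbach: ΔP = f(L/D)(ρV²/2) = 0.0169·(26.7/0.0126)·(623·3.9²/2) = 0.0169·2119·4738 = 1.696e+05 Pa.
Head loss h_f = ΔP/(ρg) = 1.696e+05/(623·9.81) = 27.8 m.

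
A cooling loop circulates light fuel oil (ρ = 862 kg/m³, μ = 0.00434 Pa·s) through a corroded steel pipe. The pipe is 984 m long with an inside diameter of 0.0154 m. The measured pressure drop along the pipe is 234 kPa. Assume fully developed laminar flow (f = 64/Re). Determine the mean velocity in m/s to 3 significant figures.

For laminar flow, f = 64/Re with Re = ρVD/μ, so Darcy-Weisbach reduces to ΔP = 32μLV/D². Solving for V: V = ΔP·D²/(32μL) = 2.34e+05·(0.0154)²/(32·0.00434·984) = 0.4061 m/s.
Check: Re = ρVD/μ = 862·0.4061·0.0154/0.00434 = 1242 < 2300, so the laminar assumption holds.

V ≈ 0.406 m/s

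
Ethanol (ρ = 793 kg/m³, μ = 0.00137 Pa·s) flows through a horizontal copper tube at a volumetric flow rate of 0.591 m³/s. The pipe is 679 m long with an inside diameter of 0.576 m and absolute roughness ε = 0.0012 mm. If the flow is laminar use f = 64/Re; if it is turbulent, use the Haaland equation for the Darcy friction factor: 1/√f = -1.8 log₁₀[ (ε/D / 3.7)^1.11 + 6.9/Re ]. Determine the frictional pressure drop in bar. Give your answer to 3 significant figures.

Cross-sectional area A = πD²/4 = π(0.576)²/4 = 0.2606 m²; mean velocity V = Q/A = 0.591/0.2606 = 2.268 m/s.
Reynolds number Re = ρVD/μ = 793 · 2.268 · 0.576 / 0.00137 = 7.562e+05.
Re > 4000 → turbulent. Relative roughness ε/D = 1.2e-06/0.576 = 2.08e-06. Haaland: 1/√f = -1.8 log₁₀[(2.08e-06/3.7)^1.11 + 6.9/7.562e+05] = -1.8 log₁₀[1.16e-07 + 9.12e-06] = 9.062, so f = 0.01218.
Darcy-Weisbach: ΔP = f(L/D)(ρV²/2) = 0.01218·(679/0.576)·(793·2.268²/2) = 0.01218·1179·2040 = 2.928e+04 Pa.
ΔP = 2.928e+04 Pa = 0.293 bar.

ΔP ≈ 0.293 bar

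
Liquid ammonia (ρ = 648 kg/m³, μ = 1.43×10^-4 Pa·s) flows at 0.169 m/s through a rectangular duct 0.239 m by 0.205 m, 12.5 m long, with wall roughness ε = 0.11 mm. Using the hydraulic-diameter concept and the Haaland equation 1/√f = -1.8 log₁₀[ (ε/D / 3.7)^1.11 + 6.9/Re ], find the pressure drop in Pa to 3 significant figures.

ΔP ≈ 9.91 Pa

Hydraulic diameter D_h = 4A/P = 4·(0.239·0.205)/(2·(0.239+0.205)) = 0.196/0.888 = 0.2207 m.
Re = ρVD_h/μ = 648·0.169·0.2207/0.000143 = 1.69e+05.
ε/D_h = 0.00011/0.2207 = 0.000498; Haaland gives 1/√f = -1.8 log₁₀[5.05e-05+4.08e-05] = 7.271, so f = 0.01892.
ΔP = f(L/D_h)(ρV²/2) = 0.01892·12.5/0.2207·9.254 = 9.915 Pa.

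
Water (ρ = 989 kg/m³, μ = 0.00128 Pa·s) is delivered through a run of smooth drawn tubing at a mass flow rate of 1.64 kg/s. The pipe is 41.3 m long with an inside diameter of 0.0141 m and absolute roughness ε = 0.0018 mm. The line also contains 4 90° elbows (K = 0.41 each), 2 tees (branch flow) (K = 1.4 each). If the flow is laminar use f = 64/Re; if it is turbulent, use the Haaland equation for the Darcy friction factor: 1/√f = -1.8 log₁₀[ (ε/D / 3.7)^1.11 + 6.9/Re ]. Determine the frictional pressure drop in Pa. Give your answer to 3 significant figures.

A = πD²/4 = π(0.0141)²/4 = 0.0001561 m²; mean velocity V = ṁ/(ρA) = 1.64/(989 · 0.0001561) = 10.62 m/s.
Reynolds number Re = ρVD/μ = 989 · 10.62 · 0.0141 / 0.00128 = 1.157e+05.
Re > 4000 → turbulent. Relative roughness ε/D = 1.8e-06/0.0141 = 0.000128. Haaland: 1/√f = -1.8 log₁₀[(0.000128/3.7)^1.11 + 6.9/1.157e+05] = -1.8 log₁₀[1.11e-05 + 5.96e-05] = 7.47, so f = 0.01792.
Total minor-loss coefficient ΣK = 4·0.41 + 2·1.4 = 4.44.
ΔP = [f·L/D + ΣK]·(ρV²/2) = [0.01792·41.3/0.0141 + 4.44]·(989·10.62²/2) = [52.49 + 4.44]·5.577e+04 = 3.175e+06 Pa.

ΔP ≈ 3.17×10^6 Pa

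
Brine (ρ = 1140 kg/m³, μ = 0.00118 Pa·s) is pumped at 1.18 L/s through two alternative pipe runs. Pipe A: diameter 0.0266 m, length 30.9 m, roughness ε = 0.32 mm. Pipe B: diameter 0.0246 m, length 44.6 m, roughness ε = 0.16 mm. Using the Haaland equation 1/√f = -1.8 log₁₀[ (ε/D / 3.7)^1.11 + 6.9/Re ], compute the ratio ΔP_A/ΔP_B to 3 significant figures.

Pipe A: V = Q/A = 0.00118/0.0005557 = 2.123 m/s; Re = 5.457e+04; ε/D = 0.012; Haaland → f = 0.04138; ΔP_A = f(L/D)(ρV²/2) = 1.235e+05 Pa.
Pipe B: V = Q/A = 0.00118/0.0004753 = 2.483 m/s; Re = 5.9e+04; ε/D = 0.0065; Haaland → f = 0.03421; ΔP_B = f(L/D)(ρV²/2) = 2.179e+05 Pa.
ΔP_A/ΔP_B = 1.235e+05/2.179e+05 = 0.567.

ΔP_A/ΔP_B ≈ 0.567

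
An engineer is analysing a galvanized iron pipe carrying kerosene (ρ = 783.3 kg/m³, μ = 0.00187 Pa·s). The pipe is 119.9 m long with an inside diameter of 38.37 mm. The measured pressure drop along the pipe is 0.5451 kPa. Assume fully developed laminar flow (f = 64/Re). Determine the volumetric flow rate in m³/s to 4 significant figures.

For laminar flow, f = 64/Re with Re = ρVD/μ, so Darcy-Weisbach reduces to ΔP = 32μLV/D². Solving for V: V = ΔP·D²/(32μL) = 545.1·(0.03837)²/(32·0.00187·119.9) = 0.1119 m/s.
Check: Re = ρVD/μ = 783.3·0.1119·0.03837/0.00187 = 1798 < 2300, so the laminar assumption holds.
Q = V·A = 0.1119·(π/4·0.03837²) = 0.0001293 m³/s = 1.293×10^-4 m³/s.

Q ≈ 1.293×10^-4 m³/s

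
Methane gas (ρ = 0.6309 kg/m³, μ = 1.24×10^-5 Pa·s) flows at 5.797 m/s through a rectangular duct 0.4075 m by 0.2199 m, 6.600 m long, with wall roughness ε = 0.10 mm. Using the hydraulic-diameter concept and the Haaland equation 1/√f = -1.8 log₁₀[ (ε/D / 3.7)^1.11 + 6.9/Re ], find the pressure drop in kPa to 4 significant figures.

Hydraulic diameter D_h = 4A/P = 4·(0.4075·0.2199)/(2·(0.4075+0.2199)) = 0.3584/1.255 = 0.2857 m.
Re = ρVD_h/μ = 0.6309·5.797·0.2857/1.24e-05 = 8.425e+04.
ε/D_h = 0.0001/0.2857 = 0.00035; Haaland gives 1/√f = -1.8 log₁₀[3.41e-05+8.19e-05] = 7.084, so f = 0.01993.
ΔP = f(L/D_h)(ρV²/2) = 0.01993·6.6/0.2857·10.6 = 4.881 Pa.
ΔP = 0.004881 kPa.

ΔP ≈ 0.004881 kPa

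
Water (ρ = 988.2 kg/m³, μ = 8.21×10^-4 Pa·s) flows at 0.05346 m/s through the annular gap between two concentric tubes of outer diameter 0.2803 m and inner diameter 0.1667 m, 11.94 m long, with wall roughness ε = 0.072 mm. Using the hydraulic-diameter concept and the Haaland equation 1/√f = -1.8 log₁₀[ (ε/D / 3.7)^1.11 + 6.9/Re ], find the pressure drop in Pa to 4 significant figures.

ΔP ≈ 5.104 Pa

Hydraulic diameter D_h = 4A/P = D_o - D_i = 0.2803 - 0.1667 = 0.1136 m.
Re = ρVD_h/μ = 988.2·0.05346·0.1136/0.000821 = 7310.
ε/D_h = 7.2e-05/0.1136 = 0.000634; Haaland gives 1/√f = -1.8 log₁₀[6.6e-05+0.000944] = 5.392, so f = 0.03439.
ΔP = f(L/D_h)(ρV²/2) = 0.03439·11.94/0.1136·1.412 = 5.104 Pa.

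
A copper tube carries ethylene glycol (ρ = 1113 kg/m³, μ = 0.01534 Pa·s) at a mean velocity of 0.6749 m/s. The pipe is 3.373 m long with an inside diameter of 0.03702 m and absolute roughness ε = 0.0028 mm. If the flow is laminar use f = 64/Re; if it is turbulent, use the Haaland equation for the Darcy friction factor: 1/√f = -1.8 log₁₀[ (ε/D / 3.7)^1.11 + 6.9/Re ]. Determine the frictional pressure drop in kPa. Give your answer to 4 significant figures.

Reynolds number Re = ρVD/μ = 1113 · 0.6749 · 0.03702 / 0.0153 = 1813.
Re < 2300 → laminar flow, so f = 64/Re = 64/1813 = 0.0353 (the turbulent correlation is not needed).
Darcy-Weisbach: ΔP = f(L/D)(ρV²/2) = 0.0353·(3.373/0.03702)·(1113·0.6749²/2) = 0.0353·91.11·253.5 = 815.4 Pa.
ΔP = 815.4 Pa = 0.8154 kPa.

ΔP ≈ 0.8154 kPa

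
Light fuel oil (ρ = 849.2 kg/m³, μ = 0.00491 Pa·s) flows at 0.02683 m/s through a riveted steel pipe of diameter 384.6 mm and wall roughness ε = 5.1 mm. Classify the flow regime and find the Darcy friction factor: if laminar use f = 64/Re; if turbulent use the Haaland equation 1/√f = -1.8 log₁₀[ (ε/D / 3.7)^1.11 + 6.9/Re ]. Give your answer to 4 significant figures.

f ≈ 0.03586

Re = ρVD/μ = 849.2·0.02683·0.3846/0.00491 = 1785.
Re < 2300 → laminar, so f = 64/Re = 0.03586 (roughness is irrelevant in laminar flow).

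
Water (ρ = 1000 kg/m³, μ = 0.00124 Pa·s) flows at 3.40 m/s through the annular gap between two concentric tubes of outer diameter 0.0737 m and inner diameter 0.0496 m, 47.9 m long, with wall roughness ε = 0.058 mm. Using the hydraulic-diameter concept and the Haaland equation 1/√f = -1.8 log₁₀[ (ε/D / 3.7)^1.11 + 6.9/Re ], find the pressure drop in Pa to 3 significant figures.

ΔP ≈ 306000 Pa

Hydraulic diameter D_h = 4A/P = D_o - D_i = 0.0737 - 0.0496 = 0.0241 m.
Re = ρVD_h/μ = 1000·3.4·0.0241/0.00124 = 6.608e+04.
ε/D_h = 5.8e-05/0.0241 = 0.00241; Haaland gives 1/√f = -1.8 log₁₀[0.00029+0.000104] = 6.127, so f = 0.02664.
ΔP = f(L/D_h)(ρV²/2) = 0.02664·47.9/0.0241·5780 = 3.06e+05 Pa.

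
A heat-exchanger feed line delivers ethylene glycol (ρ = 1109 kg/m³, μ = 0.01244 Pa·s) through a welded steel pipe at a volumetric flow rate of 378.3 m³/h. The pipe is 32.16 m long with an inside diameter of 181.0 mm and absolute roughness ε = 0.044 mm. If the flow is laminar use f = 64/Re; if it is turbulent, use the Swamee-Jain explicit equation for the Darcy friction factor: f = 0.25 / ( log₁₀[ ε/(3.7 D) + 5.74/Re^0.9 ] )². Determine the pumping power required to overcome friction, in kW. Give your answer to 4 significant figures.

P ≈ 3.561 kW

Q = 378.3 m³/h = 378.3/3600 = 0.1051 m³/s.
Cross-sectional area A = πD²/4 = π(0.181)²/4 = 0.02573 m²; mean velocity V = Q/A = 0.1051/0.02573 = 4.084 m/s.
Reynolds number Re = ρVD/μ = 1109 · 4.084 · 0.181 / 0.0124 = 6.59e+04.
Re > 4000 → turbulent. Relative roughness ε/D = 4.4e-05/0.181 = 0.000243. Swamee-Jain: f = 0.25/(log₁₀[0.000243/3.7 + 5.74/6.59e+04^0.9])² = 0.25/(log₁₀[6.57e-05 + 0.000264])² = 0.25/(-3.482)² = 0.02062.
Darcy-Weisbach: ΔP = f(L/D)(ρV²/2) = 0.02062·(32.16/0.181)·(1109·4.084²/2) = 0.02062·177.7·9249 = 3.389e+04 Pa.
Pumping power P = QΔP = 0.1051·3.389e+04 = 3561.4 W = 3.561 kW.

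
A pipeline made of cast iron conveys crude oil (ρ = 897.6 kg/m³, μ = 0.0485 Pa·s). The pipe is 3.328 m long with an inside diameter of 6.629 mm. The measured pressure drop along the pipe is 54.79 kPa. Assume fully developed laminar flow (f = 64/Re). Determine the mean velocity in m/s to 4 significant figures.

For laminar flow, f = 64/Re with Re = ρVD/μ, so Darcy-Weisbach reduces to ΔP = 32μLV/D². Solving for V: V = ΔP·D²/(32μL) = 5.479e+04·(0.006629)²/(32·0.0485·3.328) = 0.4661 m/s.
Check: Re = ρVD/μ = 897.6·0.4661·0.006629/0.0485 = 57.19 < 2300, so the laminar assumption holds.

V ≈ 0.4661 m/s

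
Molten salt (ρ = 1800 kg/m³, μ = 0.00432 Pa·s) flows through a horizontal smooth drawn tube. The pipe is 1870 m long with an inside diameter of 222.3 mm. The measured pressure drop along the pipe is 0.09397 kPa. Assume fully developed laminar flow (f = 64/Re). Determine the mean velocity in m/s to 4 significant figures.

V ≈ 0.01796 m/s

For laminar flow, f = 64/Re with Re = ρVD/μ, so Darcy-Weisbach reduces to ΔP = 32μLV/D². Solving for V: V = ΔP·D²/(32μL) = 93.97·(0.2223)²/(32·0.00432·1870) = 0.01796 m/s.
Check: Re = ρVD/μ = 1800·0.01796·0.2223/0.00432 = 1664 < 2300, so the laminar assumption holds.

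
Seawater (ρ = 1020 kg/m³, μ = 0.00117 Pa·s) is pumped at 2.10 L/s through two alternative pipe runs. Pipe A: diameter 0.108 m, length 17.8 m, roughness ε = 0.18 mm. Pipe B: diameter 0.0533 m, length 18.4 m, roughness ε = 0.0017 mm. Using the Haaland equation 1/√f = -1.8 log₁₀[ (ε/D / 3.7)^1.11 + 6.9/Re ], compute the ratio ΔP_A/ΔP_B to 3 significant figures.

ΔP_A/ΔP_B ≈ 0.0377

Pipe A: V = Q/A = 0.0021/0.009161 = 0.2292 m/s; Re = 2.158e+04; ε/D = 0.00167; Haaland → f = 0.02851; ΔP_A = f(L/D)(ρV²/2) = 125.9 Pa.
Pipe B: V = Q/A = 0.0021/0.002231 = 0.9412 m/s; Re = 4.373e+04; ε/D = 3.19e-05; Haaland → f = 0.02143; ΔP_B = f(L/D)(ρV²/2) = 3342 Pa.
ΔP_A/ΔP_B = 125.9/3342 = 0.0377.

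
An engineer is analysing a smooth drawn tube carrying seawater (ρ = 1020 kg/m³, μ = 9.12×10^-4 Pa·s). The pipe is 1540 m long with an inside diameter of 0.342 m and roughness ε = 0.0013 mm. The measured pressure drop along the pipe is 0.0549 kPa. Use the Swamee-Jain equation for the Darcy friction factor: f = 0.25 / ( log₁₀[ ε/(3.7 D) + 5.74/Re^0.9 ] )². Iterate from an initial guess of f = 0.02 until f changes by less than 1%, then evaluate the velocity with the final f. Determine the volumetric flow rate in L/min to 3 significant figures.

Rearranging Darcy-Weisbach: V = √(2·ΔP·D/(f·L·ρ)). With ε/D = 1.3e-06/0.342 = 3.8e-06, iterate starting from f = 0.02:
  f = 0.02 → V = √(2·54.9·0.342/(0.02·1540·1020)) = 0.03457 m/s; Re = ρVD/μ = 1.322e+04; f → 0.02873
  f = 0.02873 → V = 0.02885 m/s; Re = 1.103e+04; f → 0.03016
  f = 0.03016 → V = 0.02816 m/s; Re = 1.077e+04; f → 0.03036
Converged (Δf/f < 1%). With the final f = 0.03036: V = √(2·54.9·0.342/(0.03036·1540·1020)) = 0.02806 m/s.
Q = V·A = 0.02806·(π/4·0.342²) = 0.002578 m³/s = 155 L/min.

Q ≈ 155 L/min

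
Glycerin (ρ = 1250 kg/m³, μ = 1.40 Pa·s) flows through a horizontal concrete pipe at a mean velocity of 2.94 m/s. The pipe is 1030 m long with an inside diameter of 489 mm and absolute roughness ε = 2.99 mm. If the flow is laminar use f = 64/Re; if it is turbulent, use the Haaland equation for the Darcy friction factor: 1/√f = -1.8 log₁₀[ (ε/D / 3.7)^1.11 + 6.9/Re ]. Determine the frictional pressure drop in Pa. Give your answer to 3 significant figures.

Reynolds number Re = ρVD/μ = 1250 · 2.94 · 0.489 / 1.4 = 1284.
Re < 2300 → laminar flow, so f = 64/Re = 64/1284 = 0.04986 (the turbulent correlation is not needed).
Darcy-Weisbach: ΔP = f(L/D)(ρV²/2) = 0.04986·(1030/0.489)·(1250·2.94²/2) = 0.04986·2106·5402 = 5.673e+05 Pa.

ΔP ≈ 567000 Pa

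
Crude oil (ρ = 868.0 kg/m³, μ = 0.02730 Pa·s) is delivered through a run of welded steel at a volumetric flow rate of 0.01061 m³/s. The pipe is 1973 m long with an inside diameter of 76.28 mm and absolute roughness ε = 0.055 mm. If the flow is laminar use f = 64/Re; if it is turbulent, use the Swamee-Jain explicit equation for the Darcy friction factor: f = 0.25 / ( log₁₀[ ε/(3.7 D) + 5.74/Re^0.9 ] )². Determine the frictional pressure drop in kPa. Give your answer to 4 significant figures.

Cross-sectional area A = πD²/4 = π(0.07628)²/4 = 0.00457 m²; mean velocity V = Q/A = 0.01061/0.00457 = 2.322 m/s.
Reynolds number Re = ρVD/μ = 868 · 2.322 · 0.07628 / 0.0273 = 5631.
Re > 4000 → turbulent. Relative roughness ε/D = 5.5e-05/0.07628 = 0.000721. Swamee-Jain: f = 0.25/(log₁₀[0.000721/3.7 + 5.74/5631^0.9])² = 0.25/(log₁₀[0.000195 + 0.00242])² = 0.25/(-2.583)² = 0.03747.
Darcy-Weisbach: ΔP = f(L/D)(ρV²/2) = 0.03747·(1973/0.07628)·(868·2.322²/2) = 0.03747·2.587e+04·2339 = 2.267e+06 Pa.
ΔP = 2.267e+06 Pa = 2267 kPa.

ΔP ≈ 2267 kPa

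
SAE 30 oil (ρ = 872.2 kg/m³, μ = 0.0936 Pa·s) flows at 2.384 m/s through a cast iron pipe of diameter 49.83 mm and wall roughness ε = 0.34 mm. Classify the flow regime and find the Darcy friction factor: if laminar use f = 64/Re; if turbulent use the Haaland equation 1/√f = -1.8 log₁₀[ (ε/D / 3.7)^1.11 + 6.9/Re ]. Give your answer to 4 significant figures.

Re = ρVD/μ = 872.2·2.384·0.04983/0.0936 = 1107.
Re < 2300 → laminar, so f = 64/Re = 0.05782 (roughness is irrelevant in laminar flow).

f ≈ 0.05782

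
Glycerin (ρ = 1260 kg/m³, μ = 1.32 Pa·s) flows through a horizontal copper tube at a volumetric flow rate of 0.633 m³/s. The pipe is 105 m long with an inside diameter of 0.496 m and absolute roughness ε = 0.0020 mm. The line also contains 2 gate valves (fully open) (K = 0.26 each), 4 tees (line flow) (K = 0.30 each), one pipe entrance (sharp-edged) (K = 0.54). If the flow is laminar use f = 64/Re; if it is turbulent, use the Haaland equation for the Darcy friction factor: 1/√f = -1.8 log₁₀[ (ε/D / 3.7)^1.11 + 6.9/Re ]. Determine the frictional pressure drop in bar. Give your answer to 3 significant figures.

Cross-sectional area A = πD²/4 = π(0.496)²/4 = 0.1932 m²; mean velocity V = Q/A = 0.633/0.1932 = 3.276 m/s.
Reynolds number Re = ρVD/μ = 1260 · 3.276 · 0.496 / 1.32 = 1551.
Re < 2300 → laminar flow, so f = 64/Re = 64/1551 = 0.04126 (the turbulent correlation is not needed).
Total minor-loss coefficient ΣK = 2·0.26 + 4·0.3 + 1·0.54 = 2.26.
ΔP = [f·L/D + ΣK]·(ρV²/2) = [0.04126·105/0.496 + 2.26]·(1260·3.276²/2) = [8.735 + 2.26]·6761 = 7.434e+04 Pa.
ΔP = 7.434e+04 Pa = 0.743 bar.

ΔP ≈ 0.743 bar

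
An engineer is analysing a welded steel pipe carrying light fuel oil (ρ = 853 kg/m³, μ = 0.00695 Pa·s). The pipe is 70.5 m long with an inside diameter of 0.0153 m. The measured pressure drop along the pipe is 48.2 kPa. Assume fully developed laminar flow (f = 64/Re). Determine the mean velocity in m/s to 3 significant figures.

V ≈ 0.720 m/s

For laminar flow, f = 64/Re with Re = ρVD/μ, so Darcy-Weisbach reduces to ΔP = 32μLV/D². Solving for V: V = ΔP·D²/(32μL) = 4.82e+04·(0.0153)²/(32·0.00695·70.5) = 0.7196 m/s.
Check: Re = ρVD/μ = 853·0.7196·0.0153/0.00695 = 1351 < 2300, so the laminar assumption holds.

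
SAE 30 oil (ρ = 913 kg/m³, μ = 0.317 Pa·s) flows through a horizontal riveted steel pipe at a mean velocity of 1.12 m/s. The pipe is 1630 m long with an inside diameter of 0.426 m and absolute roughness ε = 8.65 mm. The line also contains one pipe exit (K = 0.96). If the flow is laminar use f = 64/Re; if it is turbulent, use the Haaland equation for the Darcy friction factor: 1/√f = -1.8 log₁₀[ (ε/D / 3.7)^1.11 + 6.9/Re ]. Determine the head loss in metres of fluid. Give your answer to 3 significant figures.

Reynolds number Re = ρVD/μ = 913 · 1.12 · 0.426 / 0.317 = 1374.
Re < 2300 → laminar flow, so f = 64/Re = 64/1374 = 0.04657 (the turbulent correlation is not needed).
Total minor-loss coefficient ΣK = 1·0.96 = 0.96.
ΔP = [f·L/D + ΣK]·(ρV²/2) = [0.04657·1630/0.426 + 0.96]·(913·1.12²/2) = [178.2 + 0.96]·572.6 = 1.026e+05 Pa.
Head loss h_f = ΔP/(ρg) = 1.026e+05/(913·9.81) = 11.5 m.

h_f ≈ 11.5 m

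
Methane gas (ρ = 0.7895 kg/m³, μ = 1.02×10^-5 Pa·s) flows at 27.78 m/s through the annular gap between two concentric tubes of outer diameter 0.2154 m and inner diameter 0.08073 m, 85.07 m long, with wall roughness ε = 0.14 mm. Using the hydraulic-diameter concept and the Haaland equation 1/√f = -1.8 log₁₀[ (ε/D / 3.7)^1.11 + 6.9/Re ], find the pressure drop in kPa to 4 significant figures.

Hydraulic diameter D_h = 4A/P = D_o - D_i = 0.2154 - 0.08073 = 0.1347 m.
Re = ρVD_h/μ = 0.7895·27.78·0.1347/1.02e-05 = 2.896e+05.
ε/D_h = 0.00014/0.1347 = 0.00104; Haaland gives 1/√f = -1.8 log₁₀[0.000114+2.38e-05] = 6.948, so f = 0.02072.
ΔP = f(L/D_h)(ρV²/2) = 0.02072·85.07/0.1347·304.6 = 3987 Pa.
ΔP = 3.987 kPa.

ΔP ≈ 3.987 kPa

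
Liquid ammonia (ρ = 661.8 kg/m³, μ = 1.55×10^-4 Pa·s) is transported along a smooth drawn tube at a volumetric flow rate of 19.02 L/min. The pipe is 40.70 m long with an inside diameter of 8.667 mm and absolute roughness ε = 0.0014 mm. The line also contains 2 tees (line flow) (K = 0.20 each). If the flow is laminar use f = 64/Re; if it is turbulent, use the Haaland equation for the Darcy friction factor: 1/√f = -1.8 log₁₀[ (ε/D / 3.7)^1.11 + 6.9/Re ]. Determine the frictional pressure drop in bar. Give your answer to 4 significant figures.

Q = 19.02 L/min = 19.02/60000 = 0.000317 m³/s.
Cross-sectional area A = πD²/4 = π(0.008667)²/4 = 5.9e-05 m²; mean velocity V = Q/A = 0.000317/5.9e-05 = 5.373 m/s.
Reynolds number Re = ρVD/μ = 661.8 · 5.373 · 0.008667 / 0.000155 = 1.988e+05.
Re > 4000 → turbulent. Relative roughness ε/D = 1.4e-06/0.008667 = 0.000162. Haaland: 1/√f = -1.8 log₁₀[(0.000162/3.7)^1.11 + 6.9/1.988e+05] = -1.8 log₁₀[1.45e-05 + 3.47e-05] = 7.755, so f = 0.01663.
Total minor-loss coefficient ΣK = 2·0.2 = 0.4.
ΔP = [f·L/D + ΣK]·(ρV²/2) = [0.01663·40.7/0.008667 + 0.4]·(661.8·5.373²/2) = [78.09 + 0.4]·9553 = 7.498e+05 Pa.
ΔP = 7.498e+05 Pa = 7.498 bar.

ΔP ≈ 7.498 bar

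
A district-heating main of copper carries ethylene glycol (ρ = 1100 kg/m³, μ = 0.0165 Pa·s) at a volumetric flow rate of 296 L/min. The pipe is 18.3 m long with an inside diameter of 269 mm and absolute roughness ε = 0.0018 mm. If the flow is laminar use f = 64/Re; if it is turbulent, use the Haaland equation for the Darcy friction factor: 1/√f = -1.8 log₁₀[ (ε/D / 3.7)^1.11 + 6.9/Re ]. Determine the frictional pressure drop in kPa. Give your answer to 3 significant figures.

ΔP ≈ 0.0116 kPa

Q = 296 L/min = 296/60000 = 0.004933 m³/s.
Cross-sectional area A = πD²/4 = π(0.269)²/4 = 0.05683 m²; mean velocity V = Q/A = 0.004933/0.05683 = 0.08681 m/s.
Reynolds number Re = ρVD/μ = 1100 · 0.08681 · 0.269 / 0.0165 = 1557.
Re < 2300 → laminar flow, so f = 64/Re = 64/1557 = 0.04111 (the turbulent correlation is not needed).
Darcy-Weisbach: ΔP = f(L/D)(ρV²/2) = 0.04111·(18.3/0.269)·(1100·0.08681²/2) = 0.04111·68.03·4.144 = 11.59 Pa.
ΔP = 11.59 Pa = 0.0116 kPa.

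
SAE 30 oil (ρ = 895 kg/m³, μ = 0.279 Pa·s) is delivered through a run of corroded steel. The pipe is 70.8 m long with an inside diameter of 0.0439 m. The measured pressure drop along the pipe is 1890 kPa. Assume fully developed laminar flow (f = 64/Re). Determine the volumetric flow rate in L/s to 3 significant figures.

For laminar flow, f = 64/Re with Re = ρVD/μ, so Darcy-Weisbach reduces to ΔP = 32μLV/D². Solving for V: V = ΔP·D²/(32μL) = 1.89e+06·(0.0439)²/(32·0.279·70.8) = 5.762 m/s.
Check: Re = ρVD/μ = 895·5.762·0.0439/0.279 = 811.5 < 2300, so the laminar assumption holds.
Q = V·A = 5.762·(π/4·0.0439²) = 0.008722 m³/s = 8.72 L/s.

Q ≈ 8.72 L/s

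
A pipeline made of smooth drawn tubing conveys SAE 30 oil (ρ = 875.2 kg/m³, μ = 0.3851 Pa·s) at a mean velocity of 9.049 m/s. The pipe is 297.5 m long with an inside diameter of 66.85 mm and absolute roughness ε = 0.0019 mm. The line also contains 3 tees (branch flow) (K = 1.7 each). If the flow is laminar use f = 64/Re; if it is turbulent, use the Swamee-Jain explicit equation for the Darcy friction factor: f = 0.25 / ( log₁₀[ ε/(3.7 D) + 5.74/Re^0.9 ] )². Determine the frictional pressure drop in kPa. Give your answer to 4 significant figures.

Reynolds number Re = ρVD/μ = 875.2 · 9.049 · 0.06685 / 0.385 = 1375.
Re < 2300 → laminar flow, so f = 64/Re = 64/1375 = 0.04655 (the turbulent correlation is not needed).
Total minor-loss coefficient ΣK = 3·1.7 = 5.1.
ΔP = [f·L/D + ΣK]·(ρV²/2) = [0.04655·297.5/0.06685 + 5.1]·(875.2·9.049²/2) = [207.2 + 5.1]·3.583e+04 = 7.606e+06 Pa.
ΔP = 7.606e+06 Pa = 7606 kPa.

ΔP ≈ 7606 kPa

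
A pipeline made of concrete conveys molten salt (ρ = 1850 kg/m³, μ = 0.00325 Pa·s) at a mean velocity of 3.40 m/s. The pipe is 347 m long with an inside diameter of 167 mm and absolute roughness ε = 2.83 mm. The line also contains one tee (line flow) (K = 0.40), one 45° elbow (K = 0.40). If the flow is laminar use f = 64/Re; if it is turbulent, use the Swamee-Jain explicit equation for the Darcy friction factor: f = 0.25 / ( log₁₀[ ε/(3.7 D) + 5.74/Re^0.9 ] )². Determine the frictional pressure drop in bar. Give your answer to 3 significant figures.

Reynolds number Re = ρVD/μ = 1850 · 3.4 · 0.167 / 0.00325 = 3.232e+05.
Re > 4000 → turbulent. Relative roughness ε/D = 0.00283/0.167 = 0.0169. Swamee-Jain: f = 0.25/(log₁₀[0.0169/3.7 + 5.74/3.232e+05^0.9])² = 0.25/(log₁₀[0.00458 + 6.32e-05])² = 0.25/(-2.333)² = 0.04592.
Total minor-loss coefficient ΣK = 1·0.4 + 1·0.4 = 0.8.
ΔP = [f·L/D + ΣK]·(ρV²/2) = [0.04592·347/0.167 + 0.8]·(1850·3.4²/2) = [95.42 + 0.8]·1.069e+04 = 1.029e+06 Pa.
ΔP = 1.029e+06 Pa = 10.3 bar.

ΔP ≈ 10.3 bar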